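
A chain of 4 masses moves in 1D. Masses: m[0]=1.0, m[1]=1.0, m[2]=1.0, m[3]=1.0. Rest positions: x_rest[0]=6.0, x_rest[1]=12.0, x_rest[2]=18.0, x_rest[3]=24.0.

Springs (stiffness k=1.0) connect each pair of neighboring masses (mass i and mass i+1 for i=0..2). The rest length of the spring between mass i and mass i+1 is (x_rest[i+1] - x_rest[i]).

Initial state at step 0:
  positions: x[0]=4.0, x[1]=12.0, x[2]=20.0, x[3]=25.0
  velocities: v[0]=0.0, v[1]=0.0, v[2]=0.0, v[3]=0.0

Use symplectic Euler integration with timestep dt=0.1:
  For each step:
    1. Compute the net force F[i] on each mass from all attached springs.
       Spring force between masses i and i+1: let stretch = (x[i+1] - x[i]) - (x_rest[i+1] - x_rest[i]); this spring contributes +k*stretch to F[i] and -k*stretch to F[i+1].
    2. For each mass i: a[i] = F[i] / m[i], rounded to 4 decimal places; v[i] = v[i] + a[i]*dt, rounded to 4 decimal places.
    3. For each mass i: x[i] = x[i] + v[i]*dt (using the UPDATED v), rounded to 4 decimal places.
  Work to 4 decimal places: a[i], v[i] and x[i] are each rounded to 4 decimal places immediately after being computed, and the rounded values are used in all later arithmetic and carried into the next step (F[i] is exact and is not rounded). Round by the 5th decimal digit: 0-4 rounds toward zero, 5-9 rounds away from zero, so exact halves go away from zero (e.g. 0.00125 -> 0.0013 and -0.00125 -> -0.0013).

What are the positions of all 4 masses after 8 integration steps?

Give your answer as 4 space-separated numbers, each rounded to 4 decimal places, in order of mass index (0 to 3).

Answer: 4.6785 11.9821 19.0586 25.2810

Derivation:
Step 0: x=[4.0000 12.0000 20.0000 25.0000] v=[0.0000 0.0000 0.0000 0.0000]
Step 1: x=[4.0200 12.0000 19.9700 25.0100] v=[0.2000 0.0000 -0.3000 0.1000]
Step 2: x=[4.0598 11.9999 19.9107 25.0296] v=[0.3980 -0.0010 -0.5930 0.1960]
Step 3: x=[4.1190 11.9995 19.8235 25.0580] v=[0.5920 -0.0039 -0.8722 0.2841]
Step 4: x=[4.1970 11.9985 19.7104 25.0941] v=[0.7801 -0.0096 -1.1312 0.3607]
Step 5: x=[4.2930 11.9966 19.5740 25.1363] v=[0.9603 -0.0186 -1.3640 0.4223]
Step 6: x=[4.4061 11.9935 19.4175 25.1829] v=[1.1307 -0.0312 -1.5655 0.4661]
Step 7: x=[4.5350 11.9888 19.2444 25.2319] v=[1.2894 -0.0475 -1.7314 0.4896]
Step 8: x=[4.6785 11.9821 19.0586 25.2810] v=[1.4348 -0.0673 -1.8582 0.4909]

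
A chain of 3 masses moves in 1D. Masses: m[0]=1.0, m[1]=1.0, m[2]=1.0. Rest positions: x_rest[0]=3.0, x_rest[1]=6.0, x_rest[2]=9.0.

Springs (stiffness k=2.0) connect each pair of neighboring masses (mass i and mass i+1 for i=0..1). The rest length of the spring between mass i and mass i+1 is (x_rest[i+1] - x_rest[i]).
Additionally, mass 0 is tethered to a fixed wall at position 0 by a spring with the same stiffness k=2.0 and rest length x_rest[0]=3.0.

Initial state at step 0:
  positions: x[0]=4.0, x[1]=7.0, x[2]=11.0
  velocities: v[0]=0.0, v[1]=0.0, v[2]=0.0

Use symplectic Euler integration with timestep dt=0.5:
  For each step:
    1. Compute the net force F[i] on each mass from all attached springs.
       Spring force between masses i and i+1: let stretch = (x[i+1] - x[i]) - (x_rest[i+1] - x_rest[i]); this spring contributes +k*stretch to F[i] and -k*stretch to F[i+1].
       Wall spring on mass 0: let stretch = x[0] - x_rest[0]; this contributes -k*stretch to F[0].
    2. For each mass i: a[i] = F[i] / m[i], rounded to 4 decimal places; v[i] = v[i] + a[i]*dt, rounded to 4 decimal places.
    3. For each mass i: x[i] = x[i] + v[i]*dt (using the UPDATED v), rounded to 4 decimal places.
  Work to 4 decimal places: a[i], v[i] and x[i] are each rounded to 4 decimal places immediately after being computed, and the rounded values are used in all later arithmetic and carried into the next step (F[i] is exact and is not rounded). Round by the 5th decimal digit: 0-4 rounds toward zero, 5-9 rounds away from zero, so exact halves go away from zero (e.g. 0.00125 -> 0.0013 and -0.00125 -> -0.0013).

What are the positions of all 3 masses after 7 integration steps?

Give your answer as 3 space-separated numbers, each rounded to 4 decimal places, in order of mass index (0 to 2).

Answer: 2.1172 5.2266 7.6563

Derivation:
Step 0: x=[4.0000 7.0000 11.0000] v=[0.0000 0.0000 0.0000]
Step 1: x=[3.5000 7.5000 10.5000] v=[-1.0000 1.0000 -1.0000]
Step 2: x=[3.2500 7.5000 10.0000] v=[-0.5000 0.0000 -1.0000]
Step 3: x=[3.5000 6.6250 9.7500] v=[0.5000 -1.7500 -0.5000]
Step 4: x=[3.5625 5.7500 9.4375] v=[0.1250 -1.7500 -0.6250]
Step 5: x=[2.9375 5.6250 8.7813] v=[-1.2500 -0.2500 -1.3125]
Step 6: x=[2.1875 5.7344 8.0469] v=[-1.5000 0.2188 -1.4688]
Step 7: x=[2.1172 5.2266 7.6563] v=[-0.1406 -1.0156 -0.7813]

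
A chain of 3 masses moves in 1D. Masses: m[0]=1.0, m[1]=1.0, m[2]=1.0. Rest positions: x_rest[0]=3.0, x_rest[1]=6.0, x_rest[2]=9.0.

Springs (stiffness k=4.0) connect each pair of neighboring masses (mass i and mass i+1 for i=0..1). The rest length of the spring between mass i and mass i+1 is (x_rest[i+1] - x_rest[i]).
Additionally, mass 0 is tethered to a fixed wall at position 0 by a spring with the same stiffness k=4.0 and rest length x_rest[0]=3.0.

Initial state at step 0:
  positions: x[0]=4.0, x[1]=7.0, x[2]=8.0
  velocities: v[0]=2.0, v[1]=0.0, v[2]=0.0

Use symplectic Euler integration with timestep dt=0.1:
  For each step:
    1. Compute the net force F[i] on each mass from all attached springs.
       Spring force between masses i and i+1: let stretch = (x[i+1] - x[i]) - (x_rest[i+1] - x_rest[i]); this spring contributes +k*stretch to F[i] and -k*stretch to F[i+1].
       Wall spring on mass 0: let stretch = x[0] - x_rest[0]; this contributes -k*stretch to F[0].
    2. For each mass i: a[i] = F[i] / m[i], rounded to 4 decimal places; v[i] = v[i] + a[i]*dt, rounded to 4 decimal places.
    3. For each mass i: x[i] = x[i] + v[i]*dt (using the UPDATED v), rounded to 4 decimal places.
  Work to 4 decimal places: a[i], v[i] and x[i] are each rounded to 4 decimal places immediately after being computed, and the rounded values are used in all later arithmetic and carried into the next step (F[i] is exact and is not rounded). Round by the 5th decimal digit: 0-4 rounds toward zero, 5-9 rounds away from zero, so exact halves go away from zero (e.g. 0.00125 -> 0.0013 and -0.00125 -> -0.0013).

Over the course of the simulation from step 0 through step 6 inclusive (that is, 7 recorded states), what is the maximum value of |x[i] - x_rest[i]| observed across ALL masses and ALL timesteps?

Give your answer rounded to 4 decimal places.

Answer: 1.2979

Derivation:
Step 0: x=[4.0000 7.0000 8.0000] v=[2.0000 0.0000 0.0000]
Step 1: x=[4.1600 6.9200 8.0800] v=[1.6000 -0.8000 0.8000]
Step 2: x=[4.2640 6.7760 8.2336] v=[1.0400 -1.4400 1.5360]
Step 3: x=[4.2979 6.5898 8.4489] v=[0.3392 -1.8618 2.1530]
Step 4: x=[4.2516 6.3863 8.7098] v=[-0.4632 -2.0349 2.6094]
Step 5: x=[4.1206 6.1904 8.9978] v=[-1.3100 -1.9594 2.8800]
Step 6: x=[3.9076 6.0240 9.2935] v=[-2.1303 -1.6644 2.9570]
Max displacement = 1.2979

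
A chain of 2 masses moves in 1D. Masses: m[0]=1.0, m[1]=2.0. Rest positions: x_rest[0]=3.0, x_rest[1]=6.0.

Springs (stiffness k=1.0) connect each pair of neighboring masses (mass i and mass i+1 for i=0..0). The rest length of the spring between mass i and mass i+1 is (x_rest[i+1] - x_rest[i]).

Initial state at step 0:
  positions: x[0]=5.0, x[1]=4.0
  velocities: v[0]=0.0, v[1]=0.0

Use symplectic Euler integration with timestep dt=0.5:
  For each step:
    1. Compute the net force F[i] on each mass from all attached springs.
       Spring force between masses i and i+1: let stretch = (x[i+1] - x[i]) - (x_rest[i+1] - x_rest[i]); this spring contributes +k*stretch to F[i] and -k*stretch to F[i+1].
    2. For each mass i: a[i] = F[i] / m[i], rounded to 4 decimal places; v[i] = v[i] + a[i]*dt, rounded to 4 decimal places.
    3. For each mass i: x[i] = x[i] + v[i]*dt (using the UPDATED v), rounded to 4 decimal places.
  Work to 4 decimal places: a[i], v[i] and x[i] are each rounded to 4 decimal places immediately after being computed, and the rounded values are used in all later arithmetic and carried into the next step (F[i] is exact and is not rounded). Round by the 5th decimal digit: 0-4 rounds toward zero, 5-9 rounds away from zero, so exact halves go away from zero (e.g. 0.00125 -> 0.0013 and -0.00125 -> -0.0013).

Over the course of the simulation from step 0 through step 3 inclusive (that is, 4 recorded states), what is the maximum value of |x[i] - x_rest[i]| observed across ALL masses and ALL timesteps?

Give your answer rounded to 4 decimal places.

Step 0: x=[5.0000 4.0000] v=[0.0000 0.0000]
Step 1: x=[4.0000 4.5000] v=[-2.0000 1.0000]
Step 2: x=[2.3750 5.3125] v=[-3.2500 1.6250]
Step 3: x=[0.7344 6.1329] v=[-3.2813 1.6407]
Max displacement = 2.2656

Answer: 2.2656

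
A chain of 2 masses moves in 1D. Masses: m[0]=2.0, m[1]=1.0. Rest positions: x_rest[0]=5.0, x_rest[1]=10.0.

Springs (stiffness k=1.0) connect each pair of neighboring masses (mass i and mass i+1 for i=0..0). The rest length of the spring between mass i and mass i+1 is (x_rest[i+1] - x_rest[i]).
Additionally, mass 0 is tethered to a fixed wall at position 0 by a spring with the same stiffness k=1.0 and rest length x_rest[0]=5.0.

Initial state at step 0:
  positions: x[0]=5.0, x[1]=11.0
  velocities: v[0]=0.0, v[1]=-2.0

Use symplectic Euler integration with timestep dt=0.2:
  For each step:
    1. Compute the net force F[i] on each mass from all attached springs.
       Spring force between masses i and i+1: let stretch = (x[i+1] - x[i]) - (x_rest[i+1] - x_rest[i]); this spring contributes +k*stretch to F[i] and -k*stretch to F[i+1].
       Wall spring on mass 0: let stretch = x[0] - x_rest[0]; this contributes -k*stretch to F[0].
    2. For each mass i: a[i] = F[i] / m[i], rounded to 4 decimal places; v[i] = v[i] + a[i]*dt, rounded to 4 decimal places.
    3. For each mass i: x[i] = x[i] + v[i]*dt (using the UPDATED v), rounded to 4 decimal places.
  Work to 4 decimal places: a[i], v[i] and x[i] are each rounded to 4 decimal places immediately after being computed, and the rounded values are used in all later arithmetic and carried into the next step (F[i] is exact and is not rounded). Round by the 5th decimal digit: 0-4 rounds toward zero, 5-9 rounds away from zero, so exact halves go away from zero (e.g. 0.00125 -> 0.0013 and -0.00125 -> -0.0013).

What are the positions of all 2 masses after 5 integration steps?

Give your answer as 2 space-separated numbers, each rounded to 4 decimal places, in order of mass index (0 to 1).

Step 0: x=[5.0000 11.0000] v=[0.0000 -2.0000]
Step 1: x=[5.0200 10.5600] v=[0.1000 -2.2000]
Step 2: x=[5.0504 10.0984] v=[0.1520 -2.3080]
Step 3: x=[5.0808 9.6349] v=[0.1518 -2.3176]
Step 4: x=[5.1006 9.1892] v=[0.0991 -2.2284]
Step 5: x=[5.1002 8.7800] v=[-0.0021 -2.0461]

Answer: 5.1002 8.7800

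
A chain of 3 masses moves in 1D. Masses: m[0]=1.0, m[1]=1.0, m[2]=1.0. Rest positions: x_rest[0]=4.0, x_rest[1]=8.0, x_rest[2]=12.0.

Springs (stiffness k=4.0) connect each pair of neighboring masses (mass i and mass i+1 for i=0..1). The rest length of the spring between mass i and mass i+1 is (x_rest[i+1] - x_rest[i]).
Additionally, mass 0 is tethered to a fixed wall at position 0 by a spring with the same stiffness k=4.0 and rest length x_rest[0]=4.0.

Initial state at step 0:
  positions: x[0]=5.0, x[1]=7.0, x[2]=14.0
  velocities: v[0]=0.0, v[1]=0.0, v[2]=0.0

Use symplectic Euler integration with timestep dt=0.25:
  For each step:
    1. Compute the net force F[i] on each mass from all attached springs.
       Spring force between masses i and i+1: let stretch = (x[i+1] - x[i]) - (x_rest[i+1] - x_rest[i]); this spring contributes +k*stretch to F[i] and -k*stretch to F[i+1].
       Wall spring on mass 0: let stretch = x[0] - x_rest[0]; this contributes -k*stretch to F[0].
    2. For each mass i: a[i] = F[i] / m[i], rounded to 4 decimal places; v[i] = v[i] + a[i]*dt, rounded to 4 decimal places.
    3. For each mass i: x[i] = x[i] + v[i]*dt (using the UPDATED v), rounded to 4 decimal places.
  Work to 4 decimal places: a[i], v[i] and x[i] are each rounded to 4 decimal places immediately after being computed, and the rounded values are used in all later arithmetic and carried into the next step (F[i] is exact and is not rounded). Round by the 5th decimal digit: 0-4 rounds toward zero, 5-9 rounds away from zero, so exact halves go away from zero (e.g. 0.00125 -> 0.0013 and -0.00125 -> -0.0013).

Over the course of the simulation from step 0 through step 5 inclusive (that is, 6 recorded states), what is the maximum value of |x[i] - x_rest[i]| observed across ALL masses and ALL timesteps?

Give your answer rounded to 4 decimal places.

Step 0: x=[5.0000 7.0000 14.0000] v=[0.0000 0.0000 0.0000]
Step 1: x=[4.2500 8.2500 13.2500] v=[-3.0000 5.0000 -3.0000]
Step 2: x=[3.4375 9.7500 12.2500] v=[-3.2500 6.0000 -4.0000]
Step 3: x=[3.3438 10.2969 11.6250] v=[-0.3750 2.1875 -2.5000]
Step 4: x=[4.1524 9.4375 11.6680] v=[3.2343 -3.4375 0.1719]
Step 5: x=[5.2442 7.8145 12.1534] v=[4.3670 -6.4921 1.9414]
Max displacement = 2.2969

Answer: 2.2969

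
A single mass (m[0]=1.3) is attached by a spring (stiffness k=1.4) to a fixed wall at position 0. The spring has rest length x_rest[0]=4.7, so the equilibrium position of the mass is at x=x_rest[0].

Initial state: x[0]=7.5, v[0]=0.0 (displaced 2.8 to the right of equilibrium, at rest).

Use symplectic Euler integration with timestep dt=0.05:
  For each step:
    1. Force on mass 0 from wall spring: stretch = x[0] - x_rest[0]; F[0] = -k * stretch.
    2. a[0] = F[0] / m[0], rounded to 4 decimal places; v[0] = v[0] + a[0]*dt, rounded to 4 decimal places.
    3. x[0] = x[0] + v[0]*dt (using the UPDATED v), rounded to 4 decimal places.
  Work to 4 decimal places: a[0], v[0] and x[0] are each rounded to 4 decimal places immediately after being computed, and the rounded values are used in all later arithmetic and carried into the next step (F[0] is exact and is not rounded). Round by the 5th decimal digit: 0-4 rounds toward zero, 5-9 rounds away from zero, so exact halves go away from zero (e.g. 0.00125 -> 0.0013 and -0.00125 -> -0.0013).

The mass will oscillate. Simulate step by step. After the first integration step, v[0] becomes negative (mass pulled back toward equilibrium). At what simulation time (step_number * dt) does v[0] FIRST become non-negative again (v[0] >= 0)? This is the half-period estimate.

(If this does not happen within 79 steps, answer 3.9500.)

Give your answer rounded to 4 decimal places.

Step 0: x=[7.5000] v=[0.0000]
Step 1: x=[7.4925] v=[-0.1508]
Step 2: x=[7.4774] v=[-0.3012]
Step 3: x=[7.4549] v=[-0.4508]
Step 4: x=[7.4249] v=[-0.5991]
Step 5: x=[7.3876] v=[-0.7458]
Step 6: x=[7.3431] v=[-0.8905]
Step 7: x=[7.2915] v=[-1.0328]
Step 8: x=[7.2329] v=[-1.1723]
Step 9: x=[7.1675] v=[-1.3087]
Step 10: x=[7.0954] v=[-1.4416]
Step 11: x=[7.0169] v=[-1.5706]
Step 12: x=[6.9321] v=[-1.6954]
Step 13: x=[6.8413] v=[-1.8156]
Step 14: x=[6.7448] v=[-1.9309]
Step 15: x=[6.6428] v=[-2.0410]
Step 16: x=[6.5355] v=[-2.1456]
Step 17: x=[6.4233] v=[-2.2444]
Step 18: x=[6.3064] v=[-2.3372]
Step 19: x=[6.1852] v=[-2.4237]
Step 20: x=[6.0600] v=[-2.5037]
Step 21: x=[5.9312] v=[-2.5769]
Step 22: x=[5.7990] v=[-2.6432]
Step 23: x=[5.6639] v=[-2.7024]
Step 24: x=[5.5262] v=[-2.7543]
Step 25: x=[5.3863] v=[-2.7988]
Step 26: x=[5.2445] v=[-2.8358]
Step 27: x=[5.1012] v=[-2.8651]
Step 28: x=[4.9569] v=[-2.8867]
Step 29: x=[4.8119] v=[-2.9005]
Step 30: x=[4.6666] v=[-2.9065]
Step 31: x=[4.5214] v=[-2.9047]
Step 32: x=[4.3766] v=[-2.8951]
Step 33: x=[4.2327] v=[-2.8777]
Step 34: x=[4.0901] v=[-2.8525]
Step 35: x=[3.9491] v=[-2.8197]
Step 36: x=[3.8101] v=[-2.7793]
Step 37: x=[3.6735] v=[-2.7314]
Step 38: x=[3.5397] v=[-2.6761]
Step 39: x=[3.4090] v=[-2.6136]
Step 40: x=[3.2818] v=[-2.5441]
Step 41: x=[3.1584] v=[-2.4677]
Step 42: x=[3.0392] v=[-2.3847]
Step 43: x=[2.9244] v=[-2.2953]
Step 44: x=[2.8144] v=[-2.1997]
Step 45: x=[2.7095] v=[-2.0982]
Step 46: x=[2.6100] v=[-1.9910]
Step 47: x=[2.5161] v=[-1.8785]
Step 48: x=[2.4281] v=[-1.7609]
Step 49: x=[2.3462] v=[-1.6386]
Step 50: x=[2.2706] v=[-1.5119]
Step 51: x=[2.2015] v=[-1.3811]
Step 52: x=[2.1392] v=[-1.2466]
Step 53: x=[2.0838] v=[-1.1087]
Step 54: x=[2.0354] v=[-0.9678]
Step 55: x=[1.9942] v=[-0.8243]
Step 56: x=[1.9603] v=[-0.6786]
Step 57: x=[1.9337] v=[-0.5311]
Step 58: x=[1.9146] v=[-0.3821]
Step 59: x=[1.9030] v=[-0.2321]
Step 60: x=[1.8989] v=[-0.0815]
Step 61: x=[1.9024] v=[0.0693]
First v>=0 after going negative at step 61, time=3.0500

Answer: 3.0500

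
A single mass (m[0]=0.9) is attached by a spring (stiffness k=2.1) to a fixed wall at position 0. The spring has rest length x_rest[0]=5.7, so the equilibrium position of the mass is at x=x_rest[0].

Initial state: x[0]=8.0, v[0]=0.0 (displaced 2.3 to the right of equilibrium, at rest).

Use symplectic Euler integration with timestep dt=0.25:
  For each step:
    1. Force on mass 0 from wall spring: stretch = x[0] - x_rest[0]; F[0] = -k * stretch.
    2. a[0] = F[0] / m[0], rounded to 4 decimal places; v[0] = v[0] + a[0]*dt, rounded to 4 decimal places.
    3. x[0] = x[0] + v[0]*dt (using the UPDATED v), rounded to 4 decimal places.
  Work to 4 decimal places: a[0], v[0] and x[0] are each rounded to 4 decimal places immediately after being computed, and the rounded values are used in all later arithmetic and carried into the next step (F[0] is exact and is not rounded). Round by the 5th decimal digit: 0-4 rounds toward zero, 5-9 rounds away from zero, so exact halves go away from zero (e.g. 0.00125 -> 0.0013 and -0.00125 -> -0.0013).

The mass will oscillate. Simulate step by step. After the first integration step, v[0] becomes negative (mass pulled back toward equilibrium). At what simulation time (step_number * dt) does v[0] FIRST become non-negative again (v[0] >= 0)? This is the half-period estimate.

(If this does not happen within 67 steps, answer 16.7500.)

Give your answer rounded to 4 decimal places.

Answer: 2.2500

Derivation:
Step 0: x=[8.0000] v=[0.0000]
Step 1: x=[7.6646] v=[-1.3417]
Step 2: x=[7.0427] v=[-2.4877]
Step 3: x=[6.2250] v=[-3.2710]
Step 4: x=[5.3307] v=[-3.5773]
Step 5: x=[4.4902] v=[-3.3619]
Step 6: x=[3.8262] v=[-2.6562]
Step 7: x=[3.4354] v=[-1.5632]
Step 8: x=[3.3749] v=[-0.2422]
Step 9: x=[3.6534] v=[1.1141]
First v>=0 after going negative at step 9, time=2.2500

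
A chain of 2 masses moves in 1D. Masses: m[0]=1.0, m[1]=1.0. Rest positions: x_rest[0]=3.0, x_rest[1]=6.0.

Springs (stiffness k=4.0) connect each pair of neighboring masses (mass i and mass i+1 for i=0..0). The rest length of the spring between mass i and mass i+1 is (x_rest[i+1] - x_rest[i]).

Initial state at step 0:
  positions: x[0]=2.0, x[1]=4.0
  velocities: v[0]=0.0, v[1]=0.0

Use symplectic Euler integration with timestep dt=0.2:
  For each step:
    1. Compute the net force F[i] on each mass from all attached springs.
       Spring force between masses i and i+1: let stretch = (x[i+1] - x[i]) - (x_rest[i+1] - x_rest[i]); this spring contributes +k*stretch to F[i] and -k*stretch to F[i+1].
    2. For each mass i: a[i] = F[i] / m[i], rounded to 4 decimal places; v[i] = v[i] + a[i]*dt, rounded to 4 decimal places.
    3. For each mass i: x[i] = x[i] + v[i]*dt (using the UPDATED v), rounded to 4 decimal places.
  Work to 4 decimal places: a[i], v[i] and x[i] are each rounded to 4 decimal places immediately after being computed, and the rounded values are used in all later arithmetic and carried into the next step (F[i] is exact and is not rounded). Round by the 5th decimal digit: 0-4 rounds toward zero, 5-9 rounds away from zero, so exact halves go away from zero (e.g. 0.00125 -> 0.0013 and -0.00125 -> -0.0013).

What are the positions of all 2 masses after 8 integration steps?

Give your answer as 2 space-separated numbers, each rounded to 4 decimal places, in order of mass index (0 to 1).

Answer: 1.5844 4.4156

Derivation:
Step 0: x=[2.0000 4.0000] v=[0.0000 0.0000]
Step 1: x=[1.8400 4.1600] v=[-0.8000 0.8000]
Step 2: x=[1.5712 4.4288] v=[-1.3440 1.3440]
Step 3: x=[1.2796 4.7204] v=[-1.4579 1.4579]
Step 4: x=[1.0585 4.9415] v=[-1.1053 1.1053]
Step 5: x=[0.9787 5.0213] v=[-0.3989 0.3989]
Step 6: x=[1.0657 4.9343] v=[0.4352 -0.4352]
Step 7: x=[1.2917 4.7083] v=[1.1301 -1.1301]
Step 8: x=[1.5844 4.4156] v=[1.4634 -1.4634]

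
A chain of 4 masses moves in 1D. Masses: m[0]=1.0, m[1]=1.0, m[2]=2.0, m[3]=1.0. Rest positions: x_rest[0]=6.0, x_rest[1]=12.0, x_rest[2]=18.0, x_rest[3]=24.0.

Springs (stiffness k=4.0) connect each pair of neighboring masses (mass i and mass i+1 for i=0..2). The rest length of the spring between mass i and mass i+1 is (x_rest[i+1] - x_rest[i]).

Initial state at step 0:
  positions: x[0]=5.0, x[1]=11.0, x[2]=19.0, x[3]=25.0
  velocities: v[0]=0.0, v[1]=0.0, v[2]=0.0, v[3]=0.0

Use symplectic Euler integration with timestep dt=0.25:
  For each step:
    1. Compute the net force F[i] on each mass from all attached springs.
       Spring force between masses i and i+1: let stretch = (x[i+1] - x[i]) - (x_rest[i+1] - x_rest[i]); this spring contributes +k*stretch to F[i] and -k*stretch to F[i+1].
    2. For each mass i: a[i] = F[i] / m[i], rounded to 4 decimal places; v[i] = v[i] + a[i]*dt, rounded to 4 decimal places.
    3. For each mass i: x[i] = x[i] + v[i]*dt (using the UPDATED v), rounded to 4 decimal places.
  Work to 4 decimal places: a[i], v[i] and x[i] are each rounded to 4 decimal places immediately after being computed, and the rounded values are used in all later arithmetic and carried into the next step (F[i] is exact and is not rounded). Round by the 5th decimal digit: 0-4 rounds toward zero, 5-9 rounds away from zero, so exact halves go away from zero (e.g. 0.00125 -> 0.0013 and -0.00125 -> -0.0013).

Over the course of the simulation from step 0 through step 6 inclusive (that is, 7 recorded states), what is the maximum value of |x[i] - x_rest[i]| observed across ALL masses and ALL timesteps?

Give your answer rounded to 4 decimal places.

Answer: 1.6415

Derivation:
Step 0: x=[5.0000 11.0000 19.0000 25.0000] v=[0.0000 0.0000 0.0000 0.0000]
Step 1: x=[5.0000 11.5000 18.7500 25.0000] v=[0.0000 2.0000 -1.0000 0.0000]
Step 2: x=[5.1250 12.1875 18.3750 24.9375] v=[0.5000 2.7500 -1.5000 -0.2500]
Step 3: x=[5.5156 12.6563 18.0469 24.7344] v=[1.5625 1.8750 -1.3125 -0.8125]
Step 4: x=[6.1914 12.6875 17.8809 24.3594] v=[2.7032 0.1249 -0.6641 -1.5000]
Step 5: x=[6.9912 12.3931 17.8755 23.8648] v=[3.1993 -1.1778 -0.0216 -1.9785]
Step 6: x=[7.6415 12.1188 17.9335 23.3729] v=[2.6012 -1.0973 0.2319 -1.9678]
Max displacement = 1.6415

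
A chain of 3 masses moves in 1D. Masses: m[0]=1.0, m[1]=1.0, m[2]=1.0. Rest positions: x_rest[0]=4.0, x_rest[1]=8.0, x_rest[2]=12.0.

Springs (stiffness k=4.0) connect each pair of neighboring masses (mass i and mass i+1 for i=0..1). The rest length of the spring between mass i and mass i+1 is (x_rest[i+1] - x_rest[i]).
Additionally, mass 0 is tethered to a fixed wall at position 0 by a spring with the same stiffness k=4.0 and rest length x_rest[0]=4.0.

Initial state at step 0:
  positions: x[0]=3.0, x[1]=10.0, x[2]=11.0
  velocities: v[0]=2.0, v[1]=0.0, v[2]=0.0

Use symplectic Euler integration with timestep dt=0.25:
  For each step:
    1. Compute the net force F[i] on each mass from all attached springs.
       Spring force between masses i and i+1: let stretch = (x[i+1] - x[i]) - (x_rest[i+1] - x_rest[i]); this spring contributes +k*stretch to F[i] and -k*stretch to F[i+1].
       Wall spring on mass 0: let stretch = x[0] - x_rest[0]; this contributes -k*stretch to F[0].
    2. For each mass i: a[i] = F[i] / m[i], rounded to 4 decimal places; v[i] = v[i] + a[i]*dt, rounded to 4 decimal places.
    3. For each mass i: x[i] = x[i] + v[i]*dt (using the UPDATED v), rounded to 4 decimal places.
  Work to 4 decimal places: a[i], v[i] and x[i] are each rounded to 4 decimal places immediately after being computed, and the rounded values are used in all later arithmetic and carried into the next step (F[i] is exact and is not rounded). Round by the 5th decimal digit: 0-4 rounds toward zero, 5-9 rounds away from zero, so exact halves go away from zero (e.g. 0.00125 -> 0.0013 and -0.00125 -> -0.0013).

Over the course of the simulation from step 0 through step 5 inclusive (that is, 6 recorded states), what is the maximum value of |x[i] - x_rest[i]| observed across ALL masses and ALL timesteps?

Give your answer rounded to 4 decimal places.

Answer: 2.0156

Derivation:
Step 0: x=[3.0000 10.0000 11.0000] v=[2.0000 0.0000 0.0000]
Step 1: x=[4.5000 8.5000 11.7500] v=[6.0000 -6.0000 3.0000]
Step 2: x=[5.8750 6.8125 12.6875] v=[5.5000 -6.7500 3.7500]
Step 3: x=[6.0156 6.3594 13.1563] v=[0.5625 -1.8125 1.8750]
Step 4: x=[4.7383 7.5196 12.9258] v=[-5.1093 4.6406 -0.9219]
Step 5: x=[2.9717 9.3360 12.3438] v=[-7.0663 7.2655 -2.3281]
Max displacement = 2.0156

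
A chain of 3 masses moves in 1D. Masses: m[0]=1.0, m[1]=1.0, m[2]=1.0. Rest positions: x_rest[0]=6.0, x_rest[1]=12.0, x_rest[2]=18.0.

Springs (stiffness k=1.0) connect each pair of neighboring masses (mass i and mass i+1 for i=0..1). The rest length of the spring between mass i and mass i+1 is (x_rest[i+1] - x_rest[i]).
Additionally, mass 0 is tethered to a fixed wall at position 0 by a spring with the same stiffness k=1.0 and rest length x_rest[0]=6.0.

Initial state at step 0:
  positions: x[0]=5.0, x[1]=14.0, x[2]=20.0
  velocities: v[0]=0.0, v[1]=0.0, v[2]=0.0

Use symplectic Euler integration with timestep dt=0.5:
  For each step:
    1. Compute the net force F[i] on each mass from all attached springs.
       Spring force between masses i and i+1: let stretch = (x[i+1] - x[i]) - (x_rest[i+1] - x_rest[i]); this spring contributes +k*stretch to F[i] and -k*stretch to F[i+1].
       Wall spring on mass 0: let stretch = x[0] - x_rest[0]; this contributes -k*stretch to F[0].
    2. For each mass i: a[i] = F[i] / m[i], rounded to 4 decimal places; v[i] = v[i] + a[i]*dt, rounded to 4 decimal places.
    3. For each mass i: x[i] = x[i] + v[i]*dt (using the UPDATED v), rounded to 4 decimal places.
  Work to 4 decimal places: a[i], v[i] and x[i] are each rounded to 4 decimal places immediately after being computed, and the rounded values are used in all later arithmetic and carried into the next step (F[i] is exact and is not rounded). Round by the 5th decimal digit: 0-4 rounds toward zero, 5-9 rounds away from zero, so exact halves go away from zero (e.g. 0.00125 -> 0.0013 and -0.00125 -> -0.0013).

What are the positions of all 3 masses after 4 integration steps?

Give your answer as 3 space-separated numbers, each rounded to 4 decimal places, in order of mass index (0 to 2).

Step 0: x=[5.0000 14.0000 20.0000] v=[0.0000 0.0000 0.0000]
Step 1: x=[6.0000 13.2500 20.0000] v=[2.0000 -1.5000 0.0000]
Step 2: x=[7.3125 12.3750 19.8125] v=[2.6250 -1.7500 -0.3750]
Step 3: x=[8.0625 12.0938 19.2656] v=[1.5000 -0.5625 -1.0938]
Step 4: x=[7.8047 12.5977 18.4258] v=[-0.5156 1.0078 -1.6797]

Answer: 7.8047 12.5977 18.4258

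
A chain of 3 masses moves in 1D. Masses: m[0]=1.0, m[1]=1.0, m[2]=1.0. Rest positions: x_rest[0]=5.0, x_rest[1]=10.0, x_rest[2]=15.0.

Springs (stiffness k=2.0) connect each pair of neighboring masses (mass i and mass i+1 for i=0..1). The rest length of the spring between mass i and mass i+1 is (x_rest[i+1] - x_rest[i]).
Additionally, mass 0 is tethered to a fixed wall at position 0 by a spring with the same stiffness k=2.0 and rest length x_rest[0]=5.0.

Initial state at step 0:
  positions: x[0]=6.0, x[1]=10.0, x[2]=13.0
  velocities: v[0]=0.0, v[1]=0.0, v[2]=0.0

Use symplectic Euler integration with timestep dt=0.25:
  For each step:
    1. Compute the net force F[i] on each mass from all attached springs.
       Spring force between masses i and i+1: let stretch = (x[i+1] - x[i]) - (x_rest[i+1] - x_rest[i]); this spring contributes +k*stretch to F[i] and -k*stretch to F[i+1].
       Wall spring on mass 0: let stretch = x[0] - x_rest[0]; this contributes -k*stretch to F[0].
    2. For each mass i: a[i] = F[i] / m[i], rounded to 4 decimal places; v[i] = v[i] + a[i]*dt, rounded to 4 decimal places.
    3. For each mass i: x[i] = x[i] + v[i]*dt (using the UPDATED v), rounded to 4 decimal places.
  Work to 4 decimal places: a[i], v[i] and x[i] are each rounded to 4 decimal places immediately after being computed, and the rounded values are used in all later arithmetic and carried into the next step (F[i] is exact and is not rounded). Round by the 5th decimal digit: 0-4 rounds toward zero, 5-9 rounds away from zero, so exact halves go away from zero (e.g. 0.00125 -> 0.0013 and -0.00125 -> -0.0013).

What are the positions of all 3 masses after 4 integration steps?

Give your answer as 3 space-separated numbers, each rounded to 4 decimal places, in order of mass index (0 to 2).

Step 0: x=[6.0000 10.0000 13.0000] v=[0.0000 0.0000 0.0000]
Step 1: x=[5.7500 9.8750 13.2500] v=[-1.0000 -0.5000 1.0000]
Step 2: x=[5.2969 9.6563 13.7031] v=[-1.8125 -0.8750 1.8125]
Step 3: x=[4.7266 9.3985 14.2754] v=[-2.2813 -1.0313 2.2891]
Step 4: x=[4.1494 9.1663 14.8631] v=[-2.3087 -0.9288 2.3507]

Answer: 4.1494 9.1663 14.8631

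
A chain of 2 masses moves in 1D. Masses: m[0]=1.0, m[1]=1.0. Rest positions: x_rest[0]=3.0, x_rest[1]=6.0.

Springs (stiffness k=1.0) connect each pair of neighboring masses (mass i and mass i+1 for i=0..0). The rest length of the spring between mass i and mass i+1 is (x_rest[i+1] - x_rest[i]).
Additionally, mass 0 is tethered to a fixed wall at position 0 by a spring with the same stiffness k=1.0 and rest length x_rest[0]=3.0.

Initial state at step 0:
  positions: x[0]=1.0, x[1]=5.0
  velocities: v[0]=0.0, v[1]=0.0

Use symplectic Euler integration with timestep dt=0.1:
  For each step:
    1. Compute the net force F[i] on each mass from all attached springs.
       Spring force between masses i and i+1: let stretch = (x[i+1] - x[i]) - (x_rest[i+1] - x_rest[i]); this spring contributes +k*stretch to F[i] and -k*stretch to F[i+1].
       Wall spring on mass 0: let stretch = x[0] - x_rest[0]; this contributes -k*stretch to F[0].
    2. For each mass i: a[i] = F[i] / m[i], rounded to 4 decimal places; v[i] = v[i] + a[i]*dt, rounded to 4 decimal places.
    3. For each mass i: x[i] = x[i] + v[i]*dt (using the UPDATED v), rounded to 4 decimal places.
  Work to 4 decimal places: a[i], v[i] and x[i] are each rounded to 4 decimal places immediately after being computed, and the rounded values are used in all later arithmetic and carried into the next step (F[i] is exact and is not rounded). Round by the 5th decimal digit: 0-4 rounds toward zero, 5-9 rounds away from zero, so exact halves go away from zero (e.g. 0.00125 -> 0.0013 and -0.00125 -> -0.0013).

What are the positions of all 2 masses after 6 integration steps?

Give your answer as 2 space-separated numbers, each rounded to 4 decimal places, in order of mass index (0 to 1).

Answer: 1.5825 4.8171

Derivation:
Step 0: x=[1.0000 5.0000] v=[0.0000 0.0000]
Step 1: x=[1.0300 4.9900] v=[0.3000 -0.1000]
Step 2: x=[1.0893 4.9704] v=[0.5930 -0.1960]
Step 3: x=[1.1765 4.9420] v=[0.8722 -0.2841]
Step 4: x=[1.2896 4.9059] v=[1.1311 -0.3607]
Step 5: x=[1.4260 4.8637] v=[1.3638 -0.4223]
Step 6: x=[1.5825 4.8171] v=[1.5650 -0.4661]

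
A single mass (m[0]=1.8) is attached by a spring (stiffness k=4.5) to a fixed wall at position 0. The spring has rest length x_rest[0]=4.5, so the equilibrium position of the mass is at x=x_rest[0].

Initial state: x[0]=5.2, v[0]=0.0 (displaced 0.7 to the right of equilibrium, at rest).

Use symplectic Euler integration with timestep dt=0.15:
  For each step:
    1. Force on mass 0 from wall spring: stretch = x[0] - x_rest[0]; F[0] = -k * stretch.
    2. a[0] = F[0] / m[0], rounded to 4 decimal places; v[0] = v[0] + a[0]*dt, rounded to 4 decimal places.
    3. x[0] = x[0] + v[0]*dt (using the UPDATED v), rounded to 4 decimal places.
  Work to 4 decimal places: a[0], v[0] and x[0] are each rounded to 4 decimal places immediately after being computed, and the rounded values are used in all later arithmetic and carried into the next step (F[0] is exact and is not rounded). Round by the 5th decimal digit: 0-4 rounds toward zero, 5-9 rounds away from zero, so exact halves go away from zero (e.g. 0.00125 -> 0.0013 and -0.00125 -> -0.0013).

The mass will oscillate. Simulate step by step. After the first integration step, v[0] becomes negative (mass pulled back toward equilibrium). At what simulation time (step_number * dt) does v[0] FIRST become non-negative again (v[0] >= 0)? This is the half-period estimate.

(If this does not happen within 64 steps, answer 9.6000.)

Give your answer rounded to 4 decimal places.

Answer: 2.1000

Derivation:
Step 0: x=[5.2000] v=[0.0000]
Step 1: x=[5.1606] v=[-0.2625]
Step 2: x=[5.0841] v=[-0.5102]
Step 3: x=[4.9747] v=[-0.7292]
Step 4: x=[4.8386] v=[-0.9072]
Step 5: x=[4.6835] v=[-1.0342]
Step 6: x=[4.5181] v=[-1.1030]
Step 7: x=[4.3516] v=[-1.1098]
Step 8: x=[4.1935] v=[-1.0542]
Step 9: x=[4.0526] v=[-0.9393]
Step 10: x=[3.9369] v=[-0.7715]
Step 11: x=[3.8529] v=[-0.5603]
Step 12: x=[3.8053] v=[-0.3176]
Step 13: x=[3.7967] v=[-0.0571]
Step 14: x=[3.8277] v=[0.2066]
First v>=0 after going negative at step 14, time=2.1000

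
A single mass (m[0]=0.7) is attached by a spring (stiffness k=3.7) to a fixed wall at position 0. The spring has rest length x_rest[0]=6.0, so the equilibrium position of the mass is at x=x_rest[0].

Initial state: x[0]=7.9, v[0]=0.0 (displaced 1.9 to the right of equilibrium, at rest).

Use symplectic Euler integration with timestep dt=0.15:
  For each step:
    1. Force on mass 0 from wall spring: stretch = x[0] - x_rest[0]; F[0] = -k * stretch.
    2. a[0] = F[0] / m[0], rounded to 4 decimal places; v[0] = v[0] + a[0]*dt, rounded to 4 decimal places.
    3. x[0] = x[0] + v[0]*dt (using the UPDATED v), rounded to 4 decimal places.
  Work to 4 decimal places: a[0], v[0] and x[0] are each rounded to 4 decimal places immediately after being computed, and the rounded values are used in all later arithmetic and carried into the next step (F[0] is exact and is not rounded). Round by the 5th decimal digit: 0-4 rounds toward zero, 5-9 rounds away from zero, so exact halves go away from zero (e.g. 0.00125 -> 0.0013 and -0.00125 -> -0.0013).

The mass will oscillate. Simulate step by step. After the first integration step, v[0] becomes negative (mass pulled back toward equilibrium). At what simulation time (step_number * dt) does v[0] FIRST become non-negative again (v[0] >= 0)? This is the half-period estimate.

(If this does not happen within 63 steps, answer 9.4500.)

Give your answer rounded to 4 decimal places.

Answer: 1.5000

Derivation:
Step 0: x=[7.9000] v=[0.0000]
Step 1: x=[7.6740] v=[-1.5064]
Step 2: x=[7.2490] v=[-2.8336]
Step 3: x=[6.6754] v=[-3.8239]
Step 4: x=[6.0215] v=[-4.3594]
Step 5: x=[5.3650] v=[-4.3764]
Step 6: x=[4.7841] v=[-3.8729]
Step 7: x=[4.3478] v=[-2.9089]
Step 8: x=[4.1080] v=[-1.5989]
Step 9: x=[4.0932] v=[-0.0988]
Step 10: x=[4.3052] v=[1.4130]
First v>=0 after going negative at step 10, time=1.5000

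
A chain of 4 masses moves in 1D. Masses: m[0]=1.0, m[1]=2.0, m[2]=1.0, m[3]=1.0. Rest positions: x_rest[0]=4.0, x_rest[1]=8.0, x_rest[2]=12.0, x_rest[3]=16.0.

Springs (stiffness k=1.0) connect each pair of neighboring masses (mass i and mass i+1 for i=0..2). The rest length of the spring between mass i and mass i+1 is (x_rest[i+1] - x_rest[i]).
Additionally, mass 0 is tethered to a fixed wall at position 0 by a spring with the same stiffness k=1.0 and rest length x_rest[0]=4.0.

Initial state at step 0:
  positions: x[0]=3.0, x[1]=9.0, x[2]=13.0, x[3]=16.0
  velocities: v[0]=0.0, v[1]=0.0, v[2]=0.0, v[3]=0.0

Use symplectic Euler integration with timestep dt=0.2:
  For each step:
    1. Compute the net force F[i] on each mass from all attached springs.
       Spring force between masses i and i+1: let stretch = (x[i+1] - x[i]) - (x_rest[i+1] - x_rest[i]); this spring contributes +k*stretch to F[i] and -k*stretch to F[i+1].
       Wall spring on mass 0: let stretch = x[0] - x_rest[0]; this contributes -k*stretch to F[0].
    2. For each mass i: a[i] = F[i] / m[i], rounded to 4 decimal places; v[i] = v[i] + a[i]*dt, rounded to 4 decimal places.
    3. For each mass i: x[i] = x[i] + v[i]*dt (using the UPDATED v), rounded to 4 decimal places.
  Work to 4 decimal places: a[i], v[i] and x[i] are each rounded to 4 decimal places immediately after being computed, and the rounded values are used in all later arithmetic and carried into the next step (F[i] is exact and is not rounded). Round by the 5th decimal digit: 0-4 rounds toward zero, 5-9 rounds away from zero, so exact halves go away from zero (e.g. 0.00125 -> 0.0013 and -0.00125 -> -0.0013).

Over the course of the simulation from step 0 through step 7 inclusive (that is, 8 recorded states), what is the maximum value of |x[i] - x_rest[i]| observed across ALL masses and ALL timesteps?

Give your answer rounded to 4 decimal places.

Answer: 1.1490

Derivation:
Step 0: x=[3.0000 9.0000 13.0000 16.0000] v=[0.0000 0.0000 0.0000 0.0000]
Step 1: x=[3.1200 8.9600 12.9600 16.0400] v=[0.6000 -0.2000 -0.2000 0.2000]
Step 2: x=[3.3488 8.8832 12.8832 16.1168] v=[1.1440 -0.3840 -0.3840 0.3840]
Step 3: x=[3.6650 8.7757 12.7757 16.2243] v=[1.5811 -0.5374 -0.5373 0.5373]
Step 4: x=[4.0390 8.6460 12.6462 16.3538] v=[1.8702 -0.6485 -0.6476 0.6476]
Step 5: x=[4.4358 8.5042 12.5050 16.4950] v=[1.9838 -0.7092 -0.7061 0.7061]
Step 6: x=[4.8179 8.3610 12.3633 16.6366] v=[1.9103 -0.7160 -0.7083 0.7081]
Step 7: x=[5.1490 8.2270 12.2325 16.7673] v=[1.6553 -0.6701 -0.6541 0.6534]
Max displacement = 1.1490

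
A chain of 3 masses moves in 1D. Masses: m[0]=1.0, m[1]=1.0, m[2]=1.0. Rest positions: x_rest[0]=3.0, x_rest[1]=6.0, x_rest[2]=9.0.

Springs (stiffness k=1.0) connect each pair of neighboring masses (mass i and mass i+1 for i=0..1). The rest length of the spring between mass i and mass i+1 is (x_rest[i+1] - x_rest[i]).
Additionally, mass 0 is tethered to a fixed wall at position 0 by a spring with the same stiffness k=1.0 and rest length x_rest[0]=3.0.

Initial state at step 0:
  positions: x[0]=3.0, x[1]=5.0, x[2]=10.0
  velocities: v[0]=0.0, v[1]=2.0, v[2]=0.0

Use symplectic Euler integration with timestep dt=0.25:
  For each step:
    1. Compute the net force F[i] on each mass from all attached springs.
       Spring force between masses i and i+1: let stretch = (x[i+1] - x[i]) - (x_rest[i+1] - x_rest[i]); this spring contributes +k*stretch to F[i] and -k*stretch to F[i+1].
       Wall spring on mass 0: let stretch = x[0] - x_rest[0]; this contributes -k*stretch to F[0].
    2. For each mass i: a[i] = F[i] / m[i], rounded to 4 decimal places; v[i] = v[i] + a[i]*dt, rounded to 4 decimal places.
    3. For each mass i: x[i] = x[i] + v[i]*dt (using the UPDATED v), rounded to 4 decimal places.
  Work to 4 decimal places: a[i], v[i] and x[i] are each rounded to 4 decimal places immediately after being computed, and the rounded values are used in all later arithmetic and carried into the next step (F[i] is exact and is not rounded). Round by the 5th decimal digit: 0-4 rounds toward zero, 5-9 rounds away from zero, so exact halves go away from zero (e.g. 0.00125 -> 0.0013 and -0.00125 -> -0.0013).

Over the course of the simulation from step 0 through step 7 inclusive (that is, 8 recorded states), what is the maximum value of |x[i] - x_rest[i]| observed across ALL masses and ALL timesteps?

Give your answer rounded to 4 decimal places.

Answer: 2.3825

Derivation:
Step 0: x=[3.0000 5.0000 10.0000] v=[0.0000 2.0000 0.0000]
Step 1: x=[2.9375 5.6875 9.8750] v=[-0.2500 2.7500 -0.5000]
Step 2: x=[2.8633 6.4649 9.6758] v=[-0.2969 3.1094 -0.7969]
Step 3: x=[2.8352 7.2178 9.4634] v=[-0.1123 3.0117 -0.8496]
Step 4: x=[2.9039 7.8372 9.2982] v=[0.2746 2.4775 -0.6610]
Step 5: x=[3.0994 8.2396 9.2291] v=[0.7820 1.6094 -0.2763]
Step 6: x=[3.4225 8.3825 9.2857] v=[1.2922 0.5717 0.2263]
Step 7: x=[3.8417 8.2719 9.4733] v=[1.6766 -0.4425 0.7505]
Max displacement = 2.3825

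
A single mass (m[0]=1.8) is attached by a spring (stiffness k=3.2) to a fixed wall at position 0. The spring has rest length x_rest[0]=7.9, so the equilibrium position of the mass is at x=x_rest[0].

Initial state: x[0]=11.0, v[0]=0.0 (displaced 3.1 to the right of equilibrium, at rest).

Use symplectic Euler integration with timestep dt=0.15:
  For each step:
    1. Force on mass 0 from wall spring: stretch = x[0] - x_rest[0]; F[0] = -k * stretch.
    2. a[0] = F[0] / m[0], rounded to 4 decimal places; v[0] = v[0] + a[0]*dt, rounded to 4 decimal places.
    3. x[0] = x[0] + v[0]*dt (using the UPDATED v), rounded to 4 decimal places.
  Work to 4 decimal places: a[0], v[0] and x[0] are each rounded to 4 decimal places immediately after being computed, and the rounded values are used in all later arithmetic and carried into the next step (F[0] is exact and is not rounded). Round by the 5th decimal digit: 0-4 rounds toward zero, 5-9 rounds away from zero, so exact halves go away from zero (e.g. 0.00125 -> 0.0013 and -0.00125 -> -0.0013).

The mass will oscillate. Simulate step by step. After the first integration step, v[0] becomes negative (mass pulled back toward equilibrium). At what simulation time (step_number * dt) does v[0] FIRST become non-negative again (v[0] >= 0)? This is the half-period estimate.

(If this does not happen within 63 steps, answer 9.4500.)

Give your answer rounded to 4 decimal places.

Answer: 2.4000

Derivation:
Step 0: x=[11.0000] v=[0.0000]
Step 1: x=[10.8760] v=[-0.8267]
Step 2: x=[10.6330] v=[-1.6203]
Step 3: x=[10.2806] v=[-2.3491]
Step 4: x=[9.8330] v=[-2.9839]
Step 5: x=[9.3081] v=[-3.4994]
Step 6: x=[8.7269] v=[-3.8749]
Step 7: x=[8.1126] v=[-4.0954]
Step 8: x=[7.4898] v=[-4.1521]
Step 9: x=[6.8834] v=[-4.0427]
Step 10: x=[6.3177] v=[-3.7716]
Step 11: x=[5.8152] v=[-3.3497]
Step 12: x=[5.3961] v=[-2.7938]
Step 13: x=[5.0772] v=[-2.1261]
Step 14: x=[4.8712] v=[-1.3734]
Step 15: x=[4.7863] v=[-0.5657]
Step 16: x=[4.8260] v=[0.2646]
First v>=0 after going negative at step 16, time=2.4000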